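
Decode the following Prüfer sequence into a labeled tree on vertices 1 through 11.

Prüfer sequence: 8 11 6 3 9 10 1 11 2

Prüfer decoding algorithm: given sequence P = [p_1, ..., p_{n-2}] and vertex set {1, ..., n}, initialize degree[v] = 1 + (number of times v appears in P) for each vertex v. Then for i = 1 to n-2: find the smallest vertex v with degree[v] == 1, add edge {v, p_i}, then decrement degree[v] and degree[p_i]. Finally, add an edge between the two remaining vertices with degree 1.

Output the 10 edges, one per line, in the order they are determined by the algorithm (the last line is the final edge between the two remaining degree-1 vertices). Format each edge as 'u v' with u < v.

Answer: 4 8
5 11
6 7
3 6
3 9
8 10
1 9
1 11
2 10
2 11

Derivation:
Initial degrees: {1:2, 2:2, 3:2, 4:1, 5:1, 6:2, 7:1, 8:2, 9:2, 10:2, 11:3}
Step 1: smallest deg-1 vertex = 4, p_1 = 8. Add edge {4,8}. Now deg[4]=0, deg[8]=1.
Step 2: smallest deg-1 vertex = 5, p_2 = 11. Add edge {5,11}. Now deg[5]=0, deg[11]=2.
Step 3: smallest deg-1 vertex = 7, p_3 = 6. Add edge {6,7}. Now deg[7]=0, deg[6]=1.
Step 4: smallest deg-1 vertex = 6, p_4 = 3. Add edge {3,6}. Now deg[6]=0, deg[3]=1.
Step 5: smallest deg-1 vertex = 3, p_5 = 9. Add edge {3,9}. Now deg[3]=0, deg[9]=1.
Step 6: smallest deg-1 vertex = 8, p_6 = 10. Add edge {8,10}. Now deg[8]=0, deg[10]=1.
Step 7: smallest deg-1 vertex = 9, p_7 = 1. Add edge {1,9}. Now deg[9]=0, deg[1]=1.
Step 8: smallest deg-1 vertex = 1, p_8 = 11. Add edge {1,11}. Now deg[1]=0, deg[11]=1.
Step 9: smallest deg-1 vertex = 10, p_9 = 2. Add edge {2,10}. Now deg[10]=0, deg[2]=1.
Final: two remaining deg-1 vertices are 2, 11. Add edge {2,11}.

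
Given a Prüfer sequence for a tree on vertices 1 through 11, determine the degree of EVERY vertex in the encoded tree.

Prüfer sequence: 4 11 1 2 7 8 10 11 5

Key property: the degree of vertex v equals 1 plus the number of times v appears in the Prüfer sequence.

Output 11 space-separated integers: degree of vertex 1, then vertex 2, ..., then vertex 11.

Answer: 2 2 1 2 2 1 2 2 1 2 3

Derivation:
p_1 = 4: count[4] becomes 1
p_2 = 11: count[11] becomes 1
p_3 = 1: count[1] becomes 1
p_4 = 2: count[2] becomes 1
p_5 = 7: count[7] becomes 1
p_6 = 8: count[8] becomes 1
p_7 = 10: count[10] becomes 1
p_8 = 11: count[11] becomes 2
p_9 = 5: count[5] becomes 1
Degrees (1 + count): deg[1]=1+1=2, deg[2]=1+1=2, deg[3]=1+0=1, deg[4]=1+1=2, deg[5]=1+1=2, deg[6]=1+0=1, deg[7]=1+1=2, deg[8]=1+1=2, deg[9]=1+0=1, deg[10]=1+1=2, deg[11]=1+2=3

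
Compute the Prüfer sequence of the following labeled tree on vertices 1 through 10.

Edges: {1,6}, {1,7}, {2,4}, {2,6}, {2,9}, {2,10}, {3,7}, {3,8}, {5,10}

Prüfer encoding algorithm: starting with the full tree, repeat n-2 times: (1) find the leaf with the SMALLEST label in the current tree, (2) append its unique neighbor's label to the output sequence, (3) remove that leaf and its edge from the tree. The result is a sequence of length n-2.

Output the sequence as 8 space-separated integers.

Answer: 2 10 3 7 1 6 2 2

Derivation:
Step 1: leaves = {4,5,8,9}. Remove smallest leaf 4, emit neighbor 2.
Step 2: leaves = {5,8,9}. Remove smallest leaf 5, emit neighbor 10.
Step 3: leaves = {8,9,10}. Remove smallest leaf 8, emit neighbor 3.
Step 4: leaves = {3,9,10}. Remove smallest leaf 3, emit neighbor 7.
Step 5: leaves = {7,9,10}. Remove smallest leaf 7, emit neighbor 1.
Step 6: leaves = {1,9,10}. Remove smallest leaf 1, emit neighbor 6.
Step 7: leaves = {6,9,10}. Remove smallest leaf 6, emit neighbor 2.
Step 8: leaves = {9,10}. Remove smallest leaf 9, emit neighbor 2.
Done: 2 vertices remain (2, 10). Sequence = [2 10 3 7 1 6 2 2]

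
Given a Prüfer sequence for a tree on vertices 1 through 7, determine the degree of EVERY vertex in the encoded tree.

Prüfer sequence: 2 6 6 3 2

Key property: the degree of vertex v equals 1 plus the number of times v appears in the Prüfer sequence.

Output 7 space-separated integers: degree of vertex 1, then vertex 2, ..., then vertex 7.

Answer: 1 3 2 1 1 3 1

Derivation:
p_1 = 2: count[2] becomes 1
p_2 = 6: count[6] becomes 1
p_3 = 6: count[6] becomes 2
p_4 = 3: count[3] becomes 1
p_5 = 2: count[2] becomes 2
Degrees (1 + count): deg[1]=1+0=1, deg[2]=1+2=3, deg[3]=1+1=2, deg[4]=1+0=1, deg[5]=1+0=1, deg[6]=1+2=3, deg[7]=1+0=1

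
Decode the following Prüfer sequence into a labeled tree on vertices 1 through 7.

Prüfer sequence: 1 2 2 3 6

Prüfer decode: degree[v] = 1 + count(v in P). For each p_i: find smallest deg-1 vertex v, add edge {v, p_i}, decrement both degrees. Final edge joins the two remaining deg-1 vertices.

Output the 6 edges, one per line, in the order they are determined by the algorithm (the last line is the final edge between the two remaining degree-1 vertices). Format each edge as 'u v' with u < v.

Answer: 1 4
1 2
2 5
2 3
3 6
6 7

Derivation:
Initial degrees: {1:2, 2:3, 3:2, 4:1, 5:1, 6:2, 7:1}
Step 1: smallest deg-1 vertex = 4, p_1 = 1. Add edge {1,4}. Now deg[4]=0, deg[1]=1.
Step 2: smallest deg-1 vertex = 1, p_2 = 2. Add edge {1,2}. Now deg[1]=0, deg[2]=2.
Step 3: smallest deg-1 vertex = 5, p_3 = 2. Add edge {2,5}. Now deg[5]=0, deg[2]=1.
Step 4: smallest deg-1 vertex = 2, p_4 = 3. Add edge {2,3}. Now deg[2]=0, deg[3]=1.
Step 5: smallest deg-1 vertex = 3, p_5 = 6. Add edge {3,6}. Now deg[3]=0, deg[6]=1.
Final: two remaining deg-1 vertices are 6, 7. Add edge {6,7}.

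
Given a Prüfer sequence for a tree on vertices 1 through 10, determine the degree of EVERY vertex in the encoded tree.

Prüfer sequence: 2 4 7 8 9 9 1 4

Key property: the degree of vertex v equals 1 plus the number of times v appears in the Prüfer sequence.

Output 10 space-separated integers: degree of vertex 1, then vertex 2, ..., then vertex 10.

Answer: 2 2 1 3 1 1 2 2 3 1

Derivation:
p_1 = 2: count[2] becomes 1
p_2 = 4: count[4] becomes 1
p_3 = 7: count[7] becomes 1
p_4 = 8: count[8] becomes 1
p_5 = 9: count[9] becomes 1
p_6 = 9: count[9] becomes 2
p_7 = 1: count[1] becomes 1
p_8 = 4: count[4] becomes 2
Degrees (1 + count): deg[1]=1+1=2, deg[2]=1+1=2, deg[3]=1+0=1, deg[4]=1+2=3, deg[5]=1+0=1, deg[6]=1+0=1, deg[7]=1+1=2, deg[8]=1+1=2, deg[9]=1+2=3, deg[10]=1+0=1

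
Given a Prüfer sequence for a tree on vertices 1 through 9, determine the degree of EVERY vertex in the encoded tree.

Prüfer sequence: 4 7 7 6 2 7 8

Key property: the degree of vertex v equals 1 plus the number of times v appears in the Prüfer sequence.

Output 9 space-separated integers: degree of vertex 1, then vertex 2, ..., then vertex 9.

p_1 = 4: count[4] becomes 1
p_2 = 7: count[7] becomes 1
p_3 = 7: count[7] becomes 2
p_4 = 6: count[6] becomes 1
p_5 = 2: count[2] becomes 1
p_6 = 7: count[7] becomes 3
p_7 = 8: count[8] becomes 1
Degrees (1 + count): deg[1]=1+0=1, deg[2]=1+1=2, deg[3]=1+0=1, deg[4]=1+1=2, deg[5]=1+0=1, deg[6]=1+1=2, deg[7]=1+3=4, deg[8]=1+1=2, deg[9]=1+0=1

Answer: 1 2 1 2 1 2 4 2 1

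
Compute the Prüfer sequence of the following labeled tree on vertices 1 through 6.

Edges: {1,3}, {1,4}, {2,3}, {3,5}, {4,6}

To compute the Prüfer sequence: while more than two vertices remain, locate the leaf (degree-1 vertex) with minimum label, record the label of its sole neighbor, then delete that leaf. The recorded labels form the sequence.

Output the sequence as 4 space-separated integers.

Answer: 3 3 1 4

Derivation:
Step 1: leaves = {2,5,6}. Remove smallest leaf 2, emit neighbor 3.
Step 2: leaves = {5,6}. Remove smallest leaf 5, emit neighbor 3.
Step 3: leaves = {3,6}. Remove smallest leaf 3, emit neighbor 1.
Step 4: leaves = {1,6}. Remove smallest leaf 1, emit neighbor 4.
Done: 2 vertices remain (4, 6). Sequence = [3 3 1 4]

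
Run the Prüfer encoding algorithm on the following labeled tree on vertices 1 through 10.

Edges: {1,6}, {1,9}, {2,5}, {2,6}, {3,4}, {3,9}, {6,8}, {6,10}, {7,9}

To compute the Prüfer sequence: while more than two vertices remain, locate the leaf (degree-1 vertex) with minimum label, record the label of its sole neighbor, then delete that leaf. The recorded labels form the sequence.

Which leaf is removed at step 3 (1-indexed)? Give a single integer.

Answer: 5

Derivation:
Step 1: current leaves = {4,5,7,8,10}. Remove leaf 4 (neighbor: 3).
Step 2: current leaves = {3,5,7,8,10}. Remove leaf 3 (neighbor: 9).
Step 3: current leaves = {5,7,8,10}. Remove leaf 5 (neighbor: 2).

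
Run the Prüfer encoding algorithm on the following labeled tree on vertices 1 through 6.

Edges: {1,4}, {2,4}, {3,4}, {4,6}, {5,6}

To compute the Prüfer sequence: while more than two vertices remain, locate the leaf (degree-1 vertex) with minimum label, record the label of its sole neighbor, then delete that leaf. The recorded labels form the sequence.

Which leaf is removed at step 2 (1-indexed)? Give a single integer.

Step 1: current leaves = {1,2,3,5}. Remove leaf 1 (neighbor: 4).
Step 2: current leaves = {2,3,5}. Remove leaf 2 (neighbor: 4).

Answer: 2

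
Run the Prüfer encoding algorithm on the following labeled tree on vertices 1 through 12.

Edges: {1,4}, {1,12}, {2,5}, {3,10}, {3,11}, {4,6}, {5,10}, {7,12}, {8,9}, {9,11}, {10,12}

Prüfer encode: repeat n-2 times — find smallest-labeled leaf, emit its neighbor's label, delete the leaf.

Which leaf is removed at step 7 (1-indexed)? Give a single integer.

Answer: 8

Derivation:
Step 1: current leaves = {2,6,7,8}. Remove leaf 2 (neighbor: 5).
Step 2: current leaves = {5,6,7,8}. Remove leaf 5 (neighbor: 10).
Step 3: current leaves = {6,7,8}. Remove leaf 6 (neighbor: 4).
Step 4: current leaves = {4,7,8}. Remove leaf 4 (neighbor: 1).
Step 5: current leaves = {1,7,8}. Remove leaf 1 (neighbor: 12).
Step 6: current leaves = {7,8}. Remove leaf 7 (neighbor: 12).
Step 7: current leaves = {8,12}. Remove leaf 8 (neighbor: 9).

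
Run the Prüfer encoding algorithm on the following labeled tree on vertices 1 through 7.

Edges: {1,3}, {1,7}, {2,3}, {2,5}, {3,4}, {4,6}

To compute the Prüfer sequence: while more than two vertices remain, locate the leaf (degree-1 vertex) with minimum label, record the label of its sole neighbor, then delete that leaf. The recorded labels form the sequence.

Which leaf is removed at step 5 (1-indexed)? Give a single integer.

Answer: 3

Derivation:
Step 1: current leaves = {5,6,7}. Remove leaf 5 (neighbor: 2).
Step 2: current leaves = {2,6,7}. Remove leaf 2 (neighbor: 3).
Step 3: current leaves = {6,7}. Remove leaf 6 (neighbor: 4).
Step 4: current leaves = {4,7}. Remove leaf 4 (neighbor: 3).
Step 5: current leaves = {3,7}. Remove leaf 3 (neighbor: 1).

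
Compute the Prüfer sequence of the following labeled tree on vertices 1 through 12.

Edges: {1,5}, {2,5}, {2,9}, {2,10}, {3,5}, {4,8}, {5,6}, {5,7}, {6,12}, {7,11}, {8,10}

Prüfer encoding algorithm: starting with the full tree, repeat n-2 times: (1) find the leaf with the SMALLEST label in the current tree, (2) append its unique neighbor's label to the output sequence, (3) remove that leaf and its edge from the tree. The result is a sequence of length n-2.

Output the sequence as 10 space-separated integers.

Answer: 5 5 8 10 2 2 5 7 5 6

Derivation:
Step 1: leaves = {1,3,4,9,11,12}. Remove smallest leaf 1, emit neighbor 5.
Step 2: leaves = {3,4,9,11,12}. Remove smallest leaf 3, emit neighbor 5.
Step 3: leaves = {4,9,11,12}. Remove smallest leaf 4, emit neighbor 8.
Step 4: leaves = {8,9,11,12}. Remove smallest leaf 8, emit neighbor 10.
Step 5: leaves = {9,10,11,12}. Remove smallest leaf 9, emit neighbor 2.
Step 6: leaves = {10,11,12}. Remove smallest leaf 10, emit neighbor 2.
Step 7: leaves = {2,11,12}. Remove smallest leaf 2, emit neighbor 5.
Step 8: leaves = {11,12}. Remove smallest leaf 11, emit neighbor 7.
Step 9: leaves = {7,12}. Remove smallest leaf 7, emit neighbor 5.
Step 10: leaves = {5,12}. Remove smallest leaf 5, emit neighbor 6.
Done: 2 vertices remain (6, 12). Sequence = [5 5 8 10 2 2 5 7 5 6]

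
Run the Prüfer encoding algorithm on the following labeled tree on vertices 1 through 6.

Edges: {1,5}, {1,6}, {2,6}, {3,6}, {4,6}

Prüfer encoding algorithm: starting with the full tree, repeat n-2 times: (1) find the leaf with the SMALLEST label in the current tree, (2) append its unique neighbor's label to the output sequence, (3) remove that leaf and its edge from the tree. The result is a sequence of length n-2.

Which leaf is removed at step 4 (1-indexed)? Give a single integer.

Step 1: current leaves = {2,3,4,5}. Remove leaf 2 (neighbor: 6).
Step 2: current leaves = {3,4,5}. Remove leaf 3 (neighbor: 6).
Step 3: current leaves = {4,5}. Remove leaf 4 (neighbor: 6).
Step 4: current leaves = {5,6}. Remove leaf 5 (neighbor: 1).

Answer: 5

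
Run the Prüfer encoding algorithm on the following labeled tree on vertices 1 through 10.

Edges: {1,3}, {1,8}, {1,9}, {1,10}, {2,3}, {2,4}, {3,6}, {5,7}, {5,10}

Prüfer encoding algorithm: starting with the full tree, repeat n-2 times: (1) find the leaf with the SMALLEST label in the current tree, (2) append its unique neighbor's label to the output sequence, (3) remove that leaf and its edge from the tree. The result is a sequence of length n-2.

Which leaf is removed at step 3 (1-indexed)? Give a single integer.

Answer: 6

Derivation:
Step 1: current leaves = {4,6,7,8,9}. Remove leaf 4 (neighbor: 2).
Step 2: current leaves = {2,6,7,8,9}. Remove leaf 2 (neighbor: 3).
Step 3: current leaves = {6,7,8,9}. Remove leaf 6 (neighbor: 3).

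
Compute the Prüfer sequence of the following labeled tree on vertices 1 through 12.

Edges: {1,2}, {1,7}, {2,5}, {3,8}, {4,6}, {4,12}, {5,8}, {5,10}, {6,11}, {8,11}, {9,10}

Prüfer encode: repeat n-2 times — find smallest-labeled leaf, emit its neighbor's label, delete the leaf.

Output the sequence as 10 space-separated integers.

Answer: 8 1 2 5 10 5 8 11 6 4

Derivation:
Step 1: leaves = {3,7,9,12}. Remove smallest leaf 3, emit neighbor 8.
Step 2: leaves = {7,9,12}. Remove smallest leaf 7, emit neighbor 1.
Step 3: leaves = {1,9,12}. Remove smallest leaf 1, emit neighbor 2.
Step 4: leaves = {2,9,12}. Remove smallest leaf 2, emit neighbor 5.
Step 5: leaves = {9,12}. Remove smallest leaf 9, emit neighbor 10.
Step 6: leaves = {10,12}. Remove smallest leaf 10, emit neighbor 5.
Step 7: leaves = {5,12}. Remove smallest leaf 5, emit neighbor 8.
Step 8: leaves = {8,12}. Remove smallest leaf 8, emit neighbor 11.
Step 9: leaves = {11,12}. Remove smallest leaf 11, emit neighbor 6.
Step 10: leaves = {6,12}. Remove smallest leaf 6, emit neighbor 4.
Done: 2 vertices remain (4, 12). Sequence = [8 1 2 5 10 5 8 11 6 4]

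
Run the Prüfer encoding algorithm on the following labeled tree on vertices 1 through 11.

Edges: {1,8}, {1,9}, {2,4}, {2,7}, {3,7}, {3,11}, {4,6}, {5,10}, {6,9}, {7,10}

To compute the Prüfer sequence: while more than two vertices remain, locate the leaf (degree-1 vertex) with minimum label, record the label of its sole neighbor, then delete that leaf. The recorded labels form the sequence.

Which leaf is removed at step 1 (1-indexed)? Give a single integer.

Step 1: current leaves = {5,8,11}. Remove leaf 5 (neighbor: 10).

Answer: 5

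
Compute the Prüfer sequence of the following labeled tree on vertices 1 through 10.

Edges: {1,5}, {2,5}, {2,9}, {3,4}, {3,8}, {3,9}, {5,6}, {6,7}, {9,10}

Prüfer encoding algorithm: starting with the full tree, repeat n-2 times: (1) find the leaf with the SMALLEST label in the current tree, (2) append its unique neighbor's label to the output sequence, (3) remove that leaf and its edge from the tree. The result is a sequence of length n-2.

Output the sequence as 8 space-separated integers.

Step 1: leaves = {1,4,7,8,10}. Remove smallest leaf 1, emit neighbor 5.
Step 2: leaves = {4,7,8,10}. Remove smallest leaf 4, emit neighbor 3.
Step 3: leaves = {7,8,10}. Remove smallest leaf 7, emit neighbor 6.
Step 4: leaves = {6,8,10}. Remove smallest leaf 6, emit neighbor 5.
Step 5: leaves = {5,8,10}. Remove smallest leaf 5, emit neighbor 2.
Step 6: leaves = {2,8,10}. Remove smallest leaf 2, emit neighbor 9.
Step 7: leaves = {8,10}. Remove smallest leaf 8, emit neighbor 3.
Step 8: leaves = {3,10}. Remove smallest leaf 3, emit neighbor 9.
Done: 2 vertices remain (9, 10). Sequence = [5 3 6 5 2 9 3 9]

Answer: 5 3 6 5 2 9 3 9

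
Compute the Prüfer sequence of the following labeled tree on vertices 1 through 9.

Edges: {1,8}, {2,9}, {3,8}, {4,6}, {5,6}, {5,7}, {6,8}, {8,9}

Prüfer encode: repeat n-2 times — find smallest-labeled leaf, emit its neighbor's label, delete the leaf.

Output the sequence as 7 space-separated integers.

Step 1: leaves = {1,2,3,4,7}. Remove smallest leaf 1, emit neighbor 8.
Step 2: leaves = {2,3,4,7}. Remove smallest leaf 2, emit neighbor 9.
Step 3: leaves = {3,4,7,9}. Remove smallest leaf 3, emit neighbor 8.
Step 4: leaves = {4,7,9}. Remove smallest leaf 4, emit neighbor 6.
Step 5: leaves = {7,9}. Remove smallest leaf 7, emit neighbor 5.
Step 6: leaves = {5,9}. Remove smallest leaf 5, emit neighbor 6.
Step 7: leaves = {6,9}. Remove smallest leaf 6, emit neighbor 8.
Done: 2 vertices remain (8, 9). Sequence = [8 9 8 6 5 6 8]

Answer: 8 9 8 6 5 6 8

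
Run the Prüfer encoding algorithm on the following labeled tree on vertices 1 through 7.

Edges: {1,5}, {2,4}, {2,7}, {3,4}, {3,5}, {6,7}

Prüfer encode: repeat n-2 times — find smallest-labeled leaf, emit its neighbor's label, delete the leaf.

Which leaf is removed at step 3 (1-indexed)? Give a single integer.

Step 1: current leaves = {1,6}. Remove leaf 1 (neighbor: 5).
Step 2: current leaves = {5,6}. Remove leaf 5 (neighbor: 3).
Step 3: current leaves = {3,6}. Remove leaf 3 (neighbor: 4).

Answer: 3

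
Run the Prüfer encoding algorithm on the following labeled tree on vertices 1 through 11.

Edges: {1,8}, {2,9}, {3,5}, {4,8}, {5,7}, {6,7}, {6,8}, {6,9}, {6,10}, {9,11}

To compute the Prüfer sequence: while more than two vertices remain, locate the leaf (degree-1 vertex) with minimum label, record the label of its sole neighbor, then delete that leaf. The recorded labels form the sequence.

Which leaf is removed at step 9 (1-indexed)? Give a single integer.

Step 1: current leaves = {1,2,3,4,10,11}. Remove leaf 1 (neighbor: 8).
Step 2: current leaves = {2,3,4,10,11}. Remove leaf 2 (neighbor: 9).
Step 3: current leaves = {3,4,10,11}. Remove leaf 3 (neighbor: 5).
Step 4: current leaves = {4,5,10,11}. Remove leaf 4 (neighbor: 8).
Step 5: current leaves = {5,8,10,11}. Remove leaf 5 (neighbor: 7).
Step 6: current leaves = {7,8,10,11}. Remove leaf 7 (neighbor: 6).
Step 7: current leaves = {8,10,11}. Remove leaf 8 (neighbor: 6).
Step 8: current leaves = {10,11}. Remove leaf 10 (neighbor: 6).
Step 9: current leaves = {6,11}. Remove leaf 6 (neighbor: 9).

Answer: 6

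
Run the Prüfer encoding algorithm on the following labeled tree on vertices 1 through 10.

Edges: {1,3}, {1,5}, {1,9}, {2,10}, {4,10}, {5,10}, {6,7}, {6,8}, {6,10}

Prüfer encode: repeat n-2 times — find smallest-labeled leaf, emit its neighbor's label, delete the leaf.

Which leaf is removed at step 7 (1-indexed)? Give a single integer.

Step 1: current leaves = {2,3,4,7,8,9}. Remove leaf 2 (neighbor: 10).
Step 2: current leaves = {3,4,7,8,9}. Remove leaf 3 (neighbor: 1).
Step 3: current leaves = {4,7,8,9}. Remove leaf 4 (neighbor: 10).
Step 4: current leaves = {7,8,9}. Remove leaf 7 (neighbor: 6).
Step 5: current leaves = {8,9}. Remove leaf 8 (neighbor: 6).
Step 6: current leaves = {6,9}. Remove leaf 6 (neighbor: 10).
Step 7: current leaves = {9,10}. Remove leaf 9 (neighbor: 1).

Answer: 9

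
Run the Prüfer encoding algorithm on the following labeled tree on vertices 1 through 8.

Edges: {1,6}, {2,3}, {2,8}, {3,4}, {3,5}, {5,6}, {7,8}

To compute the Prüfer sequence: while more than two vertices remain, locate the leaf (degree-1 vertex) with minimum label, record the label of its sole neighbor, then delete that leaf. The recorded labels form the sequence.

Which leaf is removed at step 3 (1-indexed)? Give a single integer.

Step 1: current leaves = {1,4,7}. Remove leaf 1 (neighbor: 6).
Step 2: current leaves = {4,6,7}. Remove leaf 4 (neighbor: 3).
Step 3: current leaves = {6,7}. Remove leaf 6 (neighbor: 5).

Answer: 6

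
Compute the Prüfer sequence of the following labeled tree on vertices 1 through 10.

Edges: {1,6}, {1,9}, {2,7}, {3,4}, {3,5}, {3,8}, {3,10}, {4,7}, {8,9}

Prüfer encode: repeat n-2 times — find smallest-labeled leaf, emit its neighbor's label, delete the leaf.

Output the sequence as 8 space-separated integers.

Step 1: leaves = {2,5,6,10}. Remove smallest leaf 2, emit neighbor 7.
Step 2: leaves = {5,6,7,10}. Remove smallest leaf 5, emit neighbor 3.
Step 3: leaves = {6,7,10}. Remove smallest leaf 6, emit neighbor 1.
Step 4: leaves = {1,7,10}. Remove smallest leaf 1, emit neighbor 9.
Step 5: leaves = {7,9,10}. Remove smallest leaf 7, emit neighbor 4.
Step 6: leaves = {4,9,10}. Remove smallest leaf 4, emit neighbor 3.
Step 7: leaves = {9,10}. Remove smallest leaf 9, emit neighbor 8.
Step 8: leaves = {8,10}. Remove smallest leaf 8, emit neighbor 3.
Done: 2 vertices remain (3, 10). Sequence = [7 3 1 9 4 3 8 3]

Answer: 7 3 1 9 4 3 8 3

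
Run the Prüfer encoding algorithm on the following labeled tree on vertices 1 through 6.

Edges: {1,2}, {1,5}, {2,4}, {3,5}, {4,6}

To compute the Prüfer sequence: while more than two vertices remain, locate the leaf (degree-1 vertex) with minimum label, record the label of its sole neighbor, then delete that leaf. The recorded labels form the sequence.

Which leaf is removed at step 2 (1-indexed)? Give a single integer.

Answer: 5

Derivation:
Step 1: current leaves = {3,6}. Remove leaf 3 (neighbor: 5).
Step 2: current leaves = {5,6}. Remove leaf 5 (neighbor: 1).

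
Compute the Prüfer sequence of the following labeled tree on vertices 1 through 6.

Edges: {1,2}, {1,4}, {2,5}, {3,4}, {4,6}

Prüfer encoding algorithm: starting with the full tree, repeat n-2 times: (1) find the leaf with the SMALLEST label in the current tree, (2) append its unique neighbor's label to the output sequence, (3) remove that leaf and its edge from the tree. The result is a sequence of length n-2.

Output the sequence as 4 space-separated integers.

Step 1: leaves = {3,5,6}. Remove smallest leaf 3, emit neighbor 4.
Step 2: leaves = {5,6}. Remove smallest leaf 5, emit neighbor 2.
Step 3: leaves = {2,6}. Remove smallest leaf 2, emit neighbor 1.
Step 4: leaves = {1,6}. Remove smallest leaf 1, emit neighbor 4.
Done: 2 vertices remain (4, 6). Sequence = [4 2 1 4]

Answer: 4 2 1 4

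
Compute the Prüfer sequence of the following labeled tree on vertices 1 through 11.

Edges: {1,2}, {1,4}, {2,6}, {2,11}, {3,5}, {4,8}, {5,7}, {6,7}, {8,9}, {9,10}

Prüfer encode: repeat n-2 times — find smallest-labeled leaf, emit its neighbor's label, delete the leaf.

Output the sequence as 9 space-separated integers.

Step 1: leaves = {3,10,11}. Remove smallest leaf 3, emit neighbor 5.
Step 2: leaves = {5,10,11}. Remove smallest leaf 5, emit neighbor 7.
Step 3: leaves = {7,10,11}. Remove smallest leaf 7, emit neighbor 6.
Step 4: leaves = {6,10,11}. Remove smallest leaf 6, emit neighbor 2.
Step 5: leaves = {10,11}. Remove smallest leaf 10, emit neighbor 9.
Step 6: leaves = {9,11}. Remove smallest leaf 9, emit neighbor 8.
Step 7: leaves = {8,11}. Remove smallest leaf 8, emit neighbor 4.
Step 8: leaves = {4,11}. Remove smallest leaf 4, emit neighbor 1.
Step 9: leaves = {1,11}. Remove smallest leaf 1, emit neighbor 2.
Done: 2 vertices remain (2, 11). Sequence = [5 7 6 2 9 8 4 1 2]

Answer: 5 7 6 2 9 8 4 1 2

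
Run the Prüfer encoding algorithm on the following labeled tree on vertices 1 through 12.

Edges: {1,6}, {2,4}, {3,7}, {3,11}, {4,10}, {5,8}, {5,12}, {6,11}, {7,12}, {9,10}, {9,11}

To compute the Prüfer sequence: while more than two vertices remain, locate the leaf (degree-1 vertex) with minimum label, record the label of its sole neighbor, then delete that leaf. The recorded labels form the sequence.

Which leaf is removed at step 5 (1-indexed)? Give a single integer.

Step 1: current leaves = {1,2,8}. Remove leaf 1 (neighbor: 6).
Step 2: current leaves = {2,6,8}. Remove leaf 2 (neighbor: 4).
Step 3: current leaves = {4,6,8}. Remove leaf 4 (neighbor: 10).
Step 4: current leaves = {6,8,10}. Remove leaf 6 (neighbor: 11).
Step 5: current leaves = {8,10}. Remove leaf 8 (neighbor: 5).

Answer: 8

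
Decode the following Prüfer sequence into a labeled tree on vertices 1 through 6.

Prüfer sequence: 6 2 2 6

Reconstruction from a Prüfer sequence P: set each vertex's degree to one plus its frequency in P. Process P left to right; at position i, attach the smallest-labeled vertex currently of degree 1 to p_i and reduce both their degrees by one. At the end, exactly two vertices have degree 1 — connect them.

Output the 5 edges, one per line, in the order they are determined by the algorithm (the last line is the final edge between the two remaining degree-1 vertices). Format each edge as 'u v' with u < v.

Answer: 1 6
2 3
2 4
2 6
5 6

Derivation:
Initial degrees: {1:1, 2:3, 3:1, 4:1, 5:1, 6:3}
Step 1: smallest deg-1 vertex = 1, p_1 = 6. Add edge {1,6}. Now deg[1]=0, deg[6]=2.
Step 2: smallest deg-1 vertex = 3, p_2 = 2. Add edge {2,3}. Now deg[3]=0, deg[2]=2.
Step 3: smallest deg-1 vertex = 4, p_3 = 2. Add edge {2,4}. Now deg[4]=0, deg[2]=1.
Step 4: smallest deg-1 vertex = 2, p_4 = 6. Add edge {2,6}. Now deg[2]=0, deg[6]=1.
Final: two remaining deg-1 vertices are 5, 6. Add edge {5,6}.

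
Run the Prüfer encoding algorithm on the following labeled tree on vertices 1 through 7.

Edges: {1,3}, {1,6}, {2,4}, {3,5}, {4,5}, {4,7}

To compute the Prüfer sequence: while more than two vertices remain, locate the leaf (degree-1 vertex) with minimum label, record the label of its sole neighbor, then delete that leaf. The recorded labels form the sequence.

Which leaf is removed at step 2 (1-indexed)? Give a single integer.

Answer: 6

Derivation:
Step 1: current leaves = {2,6,7}. Remove leaf 2 (neighbor: 4).
Step 2: current leaves = {6,7}. Remove leaf 6 (neighbor: 1).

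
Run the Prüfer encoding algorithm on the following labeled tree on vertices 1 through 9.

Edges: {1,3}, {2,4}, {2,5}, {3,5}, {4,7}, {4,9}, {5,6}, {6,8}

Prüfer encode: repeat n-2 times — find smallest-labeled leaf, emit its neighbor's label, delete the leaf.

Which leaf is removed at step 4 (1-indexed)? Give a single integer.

Step 1: current leaves = {1,7,8,9}. Remove leaf 1 (neighbor: 3).
Step 2: current leaves = {3,7,8,9}. Remove leaf 3 (neighbor: 5).
Step 3: current leaves = {7,8,9}. Remove leaf 7 (neighbor: 4).
Step 4: current leaves = {8,9}. Remove leaf 8 (neighbor: 6).

Answer: 8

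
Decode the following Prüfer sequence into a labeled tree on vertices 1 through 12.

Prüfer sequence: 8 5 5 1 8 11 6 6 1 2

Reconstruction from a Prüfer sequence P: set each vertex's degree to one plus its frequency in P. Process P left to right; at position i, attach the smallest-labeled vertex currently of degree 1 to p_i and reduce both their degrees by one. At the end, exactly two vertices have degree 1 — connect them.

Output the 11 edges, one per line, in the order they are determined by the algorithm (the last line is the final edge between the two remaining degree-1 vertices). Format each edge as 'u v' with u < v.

Initial degrees: {1:3, 2:2, 3:1, 4:1, 5:3, 6:3, 7:1, 8:3, 9:1, 10:1, 11:2, 12:1}
Step 1: smallest deg-1 vertex = 3, p_1 = 8. Add edge {3,8}. Now deg[3]=0, deg[8]=2.
Step 2: smallest deg-1 vertex = 4, p_2 = 5. Add edge {4,5}. Now deg[4]=0, deg[5]=2.
Step 3: smallest deg-1 vertex = 7, p_3 = 5. Add edge {5,7}. Now deg[7]=0, deg[5]=1.
Step 4: smallest deg-1 vertex = 5, p_4 = 1. Add edge {1,5}. Now deg[5]=0, deg[1]=2.
Step 5: smallest deg-1 vertex = 9, p_5 = 8. Add edge {8,9}. Now deg[9]=0, deg[8]=1.
Step 6: smallest deg-1 vertex = 8, p_6 = 11. Add edge {8,11}. Now deg[8]=0, deg[11]=1.
Step 7: smallest deg-1 vertex = 10, p_7 = 6. Add edge {6,10}. Now deg[10]=0, deg[6]=2.
Step 8: smallest deg-1 vertex = 11, p_8 = 6. Add edge {6,11}. Now deg[11]=0, deg[6]=1.
Step 9: smallest deg-1 vertex = 6, p_9 = 1. Add edge {1,6}. Now deg[6]=0, deg[1]=1.
Step 10: smallest deg-1 vertex = 1, p_10 = 2. Add edge {1,2}. Now deg[1]=0, deg[2]=1.
Final: two remaining deg-1 vertices are 2, 12. Add edge {2,12}.

Answer: 3 8
4 5
5 7
1 5
8 9
8 11
6 10
6 11
1 6
1 2
2 12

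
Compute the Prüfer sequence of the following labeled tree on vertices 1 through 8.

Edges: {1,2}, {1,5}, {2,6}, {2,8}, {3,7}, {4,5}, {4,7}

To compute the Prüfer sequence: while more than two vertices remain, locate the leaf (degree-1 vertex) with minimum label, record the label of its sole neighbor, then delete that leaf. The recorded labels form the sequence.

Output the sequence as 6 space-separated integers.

Answer: 7 2 4 5 1 2

Derivation:
Step 1: leaves = {3,6,8}. Remove smallest leaf 3, emit neighbor 7.
Step 2: leaves = {6,7,8}. Remove smallest leaf 6, emit neighbor 2.
Step 3: leaves = {7,8}. Remove smallest leaf 7, emit neighbor 4.
Step 4: leaves = {4,8}. Remove smallest leaf 4, emit neighbor 5.
Step 5: leaves = {5,8}. Remove smallest leaf 5, emit neighbor 1.
Step 6: leaves = {1,8}. Remove smallest leaf 1, emit neighbor 2.
Done: 2 vertices remain (2, 8). Sequence = [7 2 4 5 1 2]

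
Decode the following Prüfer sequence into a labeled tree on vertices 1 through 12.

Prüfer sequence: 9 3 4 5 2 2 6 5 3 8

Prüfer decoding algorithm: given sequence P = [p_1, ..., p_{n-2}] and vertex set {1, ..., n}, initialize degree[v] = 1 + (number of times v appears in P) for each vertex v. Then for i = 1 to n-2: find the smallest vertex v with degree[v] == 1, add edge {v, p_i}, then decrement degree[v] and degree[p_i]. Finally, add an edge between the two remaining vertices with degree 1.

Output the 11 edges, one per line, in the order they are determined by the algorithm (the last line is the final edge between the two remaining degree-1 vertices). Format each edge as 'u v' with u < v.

Answer: 1 9
3 7
4 9
4 5
2 10
2 11
2 6
5 6
3 5
3 8
8 12

Derivation:
Initial degrees: {1:1, 2:3, 3:3, 4:2, 5:3, 6:2, 7:1, 8:2, 9:2, 10:1, 11:1, 12:1}
Step 1: smallest deg-1 vertex = 1, p_1 = 9. Add edge {1,9}. Now deg[1]=0, deg[9]=1.
Step 2: smallest deg-1 vertex = 7, p_2 = 3. Add edge {3,7}. Now deg[7]=0, deg[3]=2.
Step 3: smallest deg-1 vertex = 9, p_3 = 4. Add edge {4,9}. Now deg[9]=0, deg[4]=1.
Step 4: smallest deg-1 vertex = 4, p_4 = 5. Add edge {4,5}. Now deg[4]=0, deg[5]=2.
Step 5: smallest deg-1 vertex = 10, p_5 = 2. Add edge {2,10}. Now deg[10]=0, deg[2]=2.
Step 6: smallest deg-1 vertex = 11, p_6 = 2. Add edge {2,11}. Now deg[11]=0, deg[2]=1.
Step 7: smallest deg-1 vertex = 2, p_7 = 6. Add edge {2,6}. Now deg[2]=0, deg[6]=1.
Step 8: smallest deg-1 vertex = 6, p_8 = 5. Add edge {5,6}. Now deg[6]=0, deg[5]=1.
Step 9: smallest deg-1 vertex = 5, p_9 = 3. Add edge {3,5}. Now deg[5]=0, deg[3]=1.
Step 10: smallest deg-1 vertex = 3, p_10 = 8. Add edge {3,8}. Now deg[3]=0, deg[8]=1.
Final: two remaining deg-1 vertices are 8, 12. Add edge {8,12}.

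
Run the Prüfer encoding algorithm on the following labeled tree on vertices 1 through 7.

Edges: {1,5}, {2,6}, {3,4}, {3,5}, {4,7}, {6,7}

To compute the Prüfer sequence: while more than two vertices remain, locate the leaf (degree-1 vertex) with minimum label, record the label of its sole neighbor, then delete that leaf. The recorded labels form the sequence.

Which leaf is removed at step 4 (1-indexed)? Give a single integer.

Step 1: current leaves = {1,2}. Remove leaf 1 (neighbor: 5).
Step 2: current leaves = {2,5}. Remove leaf 2 (neighbor: 6).
Step 3: current leaves = {5,6}. Remove leaf 5 (neighbor: 3).
Step 4: current leaves = {3,6}. Remove leaf 3 (neighbor: 4).

Answer: 3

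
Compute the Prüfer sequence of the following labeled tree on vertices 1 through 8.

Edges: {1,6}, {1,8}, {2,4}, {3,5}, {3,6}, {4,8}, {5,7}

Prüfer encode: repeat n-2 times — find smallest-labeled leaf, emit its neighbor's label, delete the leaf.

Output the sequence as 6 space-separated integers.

Answer: 4 8 5 3 6 1

Derivation:
Step 1: leaves = {2,7}. Remove smallest leaf 2, emit neighbor 4.
Step 2: leaves = {4,7}. Remove smallest leaf 4, emit neighbor 8.
Step 3: leaves = {7,8}. Remove smallest leaf 7, emit neighbor 5.
Step 4: leaves = {5,8}. Remove smallest leaf 5, emit neighbor 3.
Step 5: leaves = {3,8}. Remove smallest leaf 3, emit neighbor 6.
Step 6: leaves = {6,8}. Remove smallest leaf 6, emit neighbor 1.
Done: 2 vertices remain (1, 8). Sequence = [4 8 5 3 6 1]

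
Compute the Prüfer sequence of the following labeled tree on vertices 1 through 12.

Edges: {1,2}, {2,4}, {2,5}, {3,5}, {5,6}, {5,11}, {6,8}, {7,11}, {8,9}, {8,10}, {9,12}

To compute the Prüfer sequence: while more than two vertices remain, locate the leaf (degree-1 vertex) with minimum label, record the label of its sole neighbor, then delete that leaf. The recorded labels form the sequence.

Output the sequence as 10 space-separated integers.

Answer: 2 5 2 5 11 8 5 6 8 9

Derivation:
Step 1: leaves = {1,3,4,7,10,12}. Remove smallest leaf 1, emit neighbor 2.
Step 2: leaves = {3,4,7,10,12}. Remove smallest leaf 3, emit neighbor 5.
Step 3: leaves = {4,7,10,12}. Remove smallest leaf 4, emit neighbor 2.
Step 4: leaves = {2,7,10,12}. Remove smallest leaf 2, emit neighbor 5.
Step 5: leaves = {7,10,12}. Remove smallest leaf 7, emit neighbor 11.
Step 6: leaves = {10,11,12}. Remove smallest leaf 10, emit neighbor 8.
Step 7: leaves = {11,12}. Remove smallest leaf 11, emit neighbor 5.
Step 8: leaves = {5,12}. Remove smallest leaf 5, emit neighbor 6.
Step 9: leaves = {6,12}. Remove smallest leaf 6, emit neighbor 8.
Step 10: leaves = {8,12}. Remove smallest leaf 8, emit neighbor 9.
Done: 2 vertices remain (9, 12). Sequence = [2 5 2 5 11 8 5 6 8 9]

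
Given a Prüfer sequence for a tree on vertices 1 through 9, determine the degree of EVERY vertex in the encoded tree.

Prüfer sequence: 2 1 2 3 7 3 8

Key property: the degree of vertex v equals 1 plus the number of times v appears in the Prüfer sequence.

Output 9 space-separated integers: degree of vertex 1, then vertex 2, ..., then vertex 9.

Answer: 2 3 3 1 1 1 2 2 1

Derivation:
p_1 = 2: count[2] becomes 1
p_2 = 1: count[1] becomes 1
p_3 = 2: count[2] becomes 2
p_4 = 3: count[3] becomes 1
p_5 = 7: count[7] becomes 1
p_6 = 3: count[3] becomes 2
p_7 = 8: count[8] becomes 1
Degrees (1 + count): deg[1]=1+1=2, deg[2]=1+2=3, deg[3]=1+2=3, deg[4]=1+0=1, deg[5]=1+0=1, deg[6]=1+0=1, deg[7]=1+1=2, deg[8]=1+1=2, deg[9]=1+0=1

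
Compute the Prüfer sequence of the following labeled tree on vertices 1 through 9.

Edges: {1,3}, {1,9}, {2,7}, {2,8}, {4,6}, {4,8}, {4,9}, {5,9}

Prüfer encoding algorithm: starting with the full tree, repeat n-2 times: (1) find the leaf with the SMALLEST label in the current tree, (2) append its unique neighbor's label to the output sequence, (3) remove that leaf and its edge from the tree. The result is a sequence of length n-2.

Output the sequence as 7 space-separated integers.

Answer: 1 9 9 4 2 8 4

Derivation:
Step 1: leaves = {3,5,6,7}. Remove smallest leaf 3, emit neighbor 1.
Step 2: leaves = {1,5,6,7}. Remove smallest leaf 1, emit neighbor 9.
Step 3: leaves = {5,6,7}. Remove smallest leaf 5, emit neighbor 9.
Step 4: leaves = {6,7,9}. Remove smallest leaf 6, emit neighbor 4.
Step 5: leaves = {7,9}. Remove smallest leaf 7, emit neighbor 2.
Step 6: leaves = {2,9}. Remove smallest leaf 2, emit neighbor 8.
Step 7: leaves = {8,9}. Remove smallest leaf 8, emit neighbor 4.
Done: 2 vertices remain (4, 9). Sequence = [1 9 9 4 2 8 4]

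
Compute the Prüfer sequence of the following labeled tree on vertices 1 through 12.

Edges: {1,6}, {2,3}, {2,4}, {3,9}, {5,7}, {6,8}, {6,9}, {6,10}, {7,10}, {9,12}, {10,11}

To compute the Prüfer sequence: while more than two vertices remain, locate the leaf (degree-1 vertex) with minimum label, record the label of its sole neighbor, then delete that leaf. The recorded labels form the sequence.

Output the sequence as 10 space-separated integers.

Answer: 6 2 3 9 7 10 6 10 6 9

Derivation:
Step 1: leaves = {1,4,5,8,11,12}. Remove smallest leaf 1, emit neighbor 6.
Step 2: leaves = {4,5,8,11,12}. Remove smallest leaf 4, emit neighbor 2.
Step 3: leaves = {2,5,8,11,12}. Remove smallest leaf 2, emit neighbor 3.
Step 4: leaves = {3,5,8,11,12}. Remove smallest leaf 3, emit neighbor 9.
Step 5: leaves = {5,8,11,12}. Remove smallest leaf 5, emit neighbor 7.
Step 6: leaves = {7,8,11,12}. Remove smallest leaf 7, emit neighbor 10.
Step 7: leaves = {8,11,12}. Remove smallest leaf 8, emit neighbor 6.
Step 8: leaves = {11,12}. Remove smallest leaf 11, emit neighbor 10.
Step 9: leaves = {10,12}. Remove smallest leaf 10, emit neighbor 6.
Step 10: leaves = {6,12}. Remove smallest leaf 6, emit neighbor 9.
Done: 2 vertices remain (9, 12). Sequence = [6 2 3 9 7 10 6 10 6 9]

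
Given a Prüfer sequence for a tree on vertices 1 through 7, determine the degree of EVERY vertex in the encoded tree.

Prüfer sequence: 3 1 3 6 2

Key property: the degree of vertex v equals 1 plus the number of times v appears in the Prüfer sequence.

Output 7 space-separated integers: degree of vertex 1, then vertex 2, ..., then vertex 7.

p_1 = 3: count[3] becomes 1
p_2 = 1: count[1] becomes 1
p_3 = 3: count[3] becomes 2
p_4 = 6: count[6] becomes 1
p_5 = 2: count[2] becomes 1
Degrees (1 + count): deg[1]=1+1=2, deg[2]=1+1=2, deg[3]=1+2=3, deg[4]=1+0=1, deg[5]=1+0=1, deg[6]=1+1=2, deg[7]=1+0=1

Answer: 2 2 3 1 1 2 1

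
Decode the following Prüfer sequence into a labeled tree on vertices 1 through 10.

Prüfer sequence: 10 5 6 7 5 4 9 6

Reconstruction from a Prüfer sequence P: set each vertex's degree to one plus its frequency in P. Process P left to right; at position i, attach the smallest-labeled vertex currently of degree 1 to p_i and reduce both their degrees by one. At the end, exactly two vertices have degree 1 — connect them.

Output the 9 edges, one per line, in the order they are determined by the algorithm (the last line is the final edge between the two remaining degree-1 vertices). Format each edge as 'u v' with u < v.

Initial degrees: {1:1, 2:1, 3:1, 4:2, 5:3, 6:3, 7:2, 8:1, 9:2, 10:2}
Step 1: smallest deg-1 vertex = 1, p_1 = 10. Add edge {1,10}. Now deg[1]=0, deg[10]=1.
Step 2: smallest deg-1 vertex = 2, p_2 = 5. Add edge {2,5}. Now deg[2]=0, deg[5]=2.
Step 3: smallest deg-1 vertex = 3, p_3 = 6. Add edge {3,6}. Now deg[3]=0, deg[6]=2.
Step 4: smallest deg-1 vertex = 8, p_4 = 7. Add edge {7,8}. Now deg[8]=0, deg[7]=1.
Step 5: smallest deg-1 vertex = 7, p_5 = 5. Add edge {5,7}. Now deg[7]=0, deg[5]=1.
Step 6: smallest deg-1 vertex = 5, p_6 = 4. Add edge {4,5}. Now deg[5]=0, deg[4]=1.
Step 7: smallest deg-1 vertex = 4, p_7 = 9. Add edge {4,9}. Now deg[4]=0, deg[9]=1.
Step 8: smallest deg-1 vertex = 9, p_8 = 6. Add edge {6,9}. Now deg[9]=0, deg[6]=1.
Final: two remaining deg-1 vertices are 6, 10. Add edge {6,10}.

Answer: 1 10
2 5
3 6
7 8
5 7
4 5
4 9
6 9
6 10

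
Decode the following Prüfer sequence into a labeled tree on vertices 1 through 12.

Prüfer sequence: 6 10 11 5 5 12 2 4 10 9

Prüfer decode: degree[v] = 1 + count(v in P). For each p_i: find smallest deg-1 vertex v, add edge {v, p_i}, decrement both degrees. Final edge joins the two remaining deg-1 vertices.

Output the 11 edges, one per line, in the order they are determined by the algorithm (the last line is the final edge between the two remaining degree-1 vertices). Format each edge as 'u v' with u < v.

Initial degrees: {1:1, 2:2, 3:1, 4:2, 5:3, 6:2, 7:1, 8:1, 9:2, 10:3, 11:2, 12:2}
Step 1: smallest deg-1 vertex = 1, p_1 = 6. Add edge {1,6}. Now deg[1]=0, deg[6]=1.
Step 2: smallest deg-1 vertex = 3, p_2 = 10. Add edge {3,10}. Now deg[3]=0, deg[10]=2.
Step 3: smallest deg-1 vertex = 6, p_3 = 11. Add edge {6,11}. Now deg[6]=0, deg[11]=1.
Step 4: smallest deg-1 vertex = 7, p_4 = 5. Add edge {5,7}. Now deg[7]=0, deg[5]=2.
Step 5: smallest deg-1 vertex = 8, p_5 = 5. Add edge {5,8}. Now deg[8]=0, deg[5]=1.
Step 6: smallest deg-1 vertex = 5, p_6 = 12. Add edge {5,12}. Now deg[5]=0, deg[12]=1.
Step 7: smallest deg-1 vertex = 11, p_7 = 2. Add edge {2,11}. Now deg[11]=0, deg[2]=1.
Step 8: smallest deg-1 vertex = 2, p_8 = 4. Add edge {2,4}. Now deg[2]=0, deg[4]=1.
Step 9: smallest deg-1 vertex = 4, p_9 = 10. Add edge {4,10}. Now deg[4]=0, deg[10]=1.
Step 10: smallest deg-1 vertex = 10, p_10 = 9. Add edge {9,10}. Now deg[10]=0, deg[9]=1.
Final: two remaining deg-1 vertices are 9, 12. Add edge {9,12}.

Answer: 1 6
3 10
6 11
5 7
5 8
5 12
2 11
2 4
4 10
9 10
9 12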